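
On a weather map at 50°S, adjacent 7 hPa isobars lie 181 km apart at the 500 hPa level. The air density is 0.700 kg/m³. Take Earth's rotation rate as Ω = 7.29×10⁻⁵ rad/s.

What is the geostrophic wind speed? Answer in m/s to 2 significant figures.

49 m/s

Coriolis parameter at 50°S:
f = 2Ω sin φ = 2 × 7.29×10⁻⁵ × sin 50° = 1.12×10⁻⁴ s⁻¹
Pressure gradient: |∂P/∂n| = 700 Pa / 181000 m = 3.87×10⁻³ Pa/m
Geostrophic balance (pressure-gradient force = Coriolis force):
V_g = (1/(fρ)) |∂P/∂n| = 3.87×10⁻³ / (1.12×10⁻⁴ × 0.700) = 49.5 m/s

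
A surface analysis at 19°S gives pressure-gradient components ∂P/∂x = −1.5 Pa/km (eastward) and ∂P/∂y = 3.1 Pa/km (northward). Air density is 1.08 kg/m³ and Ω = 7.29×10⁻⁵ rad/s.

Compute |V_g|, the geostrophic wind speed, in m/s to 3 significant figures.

Coriolis parameter at 19°S:
f = 2Ω sin φ = 2 × 7.29×10⁻⁵ × sin 19° = 4.75×10⁻⁵ s⁻¹
In the Southern Hemisphere f is negative: f = −4.75×10⁻⁵ s⁻¹.
Component geostrophic relations (x east, y north):
u_g = −(1/(fρ)) ∂P/∂y,  v_g = (1/(fρ)) ∂P/∂x
u_g = −(3.1×10⁻³)/(−4.75×10⁻⁵ × 1.08) = 60.5 m/s;  v_g = (−1.5×10⁻³)/(−4.75×10⁻⁵ × 1.08) = 29.3 m/s
|V_g| = √(u_g² + v_g²) = 67.2 m/s

67.2 m/s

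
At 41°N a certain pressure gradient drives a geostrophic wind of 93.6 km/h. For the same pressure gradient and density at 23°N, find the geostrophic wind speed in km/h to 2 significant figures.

With the same pressure gradient and density, V_g ∝ 1/f ∝ 1/sin φ.
V₂ = V₁ · sin φ₁ / sin φ₂ = 93.6 × sin 41° / sin 23°
V₂ = 93.6 × 0.6561/0.3907 = 160 km/h

160 km/h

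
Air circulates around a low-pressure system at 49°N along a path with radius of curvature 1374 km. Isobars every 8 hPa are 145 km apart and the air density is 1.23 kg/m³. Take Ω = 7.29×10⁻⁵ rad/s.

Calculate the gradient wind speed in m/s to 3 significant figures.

33.4 m/s

Coriolis parameter at 49°N:
f = 2Ω sin φ = 2 × 7.29×10⁻⁵ × sin 49° = 1.10×10⁻⁴ s⁻¹
Pressure gradient: |∂P/∂n| = 800 Pa / 145000 m = 5.52×10⁻³ Pa/m
Geostrophic speed: V_g = |∂P/∂n|/(fρ) = 5.52×10⁻³/(1.10×10⁻⁴ × 1.23) = 40.8 m/s
Around a low, centrifugal force acts outward with Coriolis, so pressure-gradient force balances both:
(1/ρ)|∂P/∂n| = fV + V²/R  →  V² + fR·V − fR·V_g = 0
With fR = 1.10×10⁻⁴ × 1374×10³ m = 151 m/s:
V = [−fR + √((fR)² + 4 fR V_g)]/2 = [−151 + √(151² + 4×151×40.8)]/2 = 33.4 m/s
Subgeostrophic (V < V_g = 40.8 m/s), as expected around a low.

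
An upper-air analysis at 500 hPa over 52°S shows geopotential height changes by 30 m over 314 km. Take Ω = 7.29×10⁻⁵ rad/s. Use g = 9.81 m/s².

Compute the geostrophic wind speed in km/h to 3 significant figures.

Coriolis parameter at 52°S:
f = 2Ω sin φ = 2 × 7.29×10⁻⁵ × sin 52° = 1.15×10⁻⁴ s⁻¹
Height gradient: |∂Z/∂n| = 30 m / 314000 m = 9.55×10⁻⁵
On a pressure surface, geostrophic balance gives V_g = (g/f)|∂Z/∂n|:
V_g = 9.81 × 9.55×10⁻⁵ / 1.15×10⁻⁴ = 8.16 m/s
Converting: 8.16 m/s × 3.6 = 29.4 km/h

29.4 km/h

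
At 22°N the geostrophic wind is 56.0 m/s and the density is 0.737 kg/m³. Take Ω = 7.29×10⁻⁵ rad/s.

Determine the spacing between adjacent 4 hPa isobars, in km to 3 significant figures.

177 km

Coriolis parameter at 22°N:
f = 2Ω sin φ = 2 × 7.29×10⁻⁵ × sin 22° = 5.46×10⁻⁵ s⁻¹
Geostrophic balance rearranged: |∂P/∂n| = f ρ V_g
|∂P/∂n| = 5.46×10⁻⁵ × 0.737 × 56.0 = 2.25×10⁻³ Pa/m
Isobar spacing: Δn = ΔP/|∂P/∂n| = 400 Pa / 2.25×10⁻³ Pa/m = 177448 m ≈ 177 km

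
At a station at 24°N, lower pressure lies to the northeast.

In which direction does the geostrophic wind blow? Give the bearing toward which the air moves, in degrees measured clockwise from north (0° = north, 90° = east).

The pressure-gradient force points toward the northeast (bearing 045°).
Geostrophic balance: in the Northern Hemisphere the Coriolis force deflects motion to the right, so the geostrophic wind blows 90° to the right of the pressure-gradient force (low pressure on the left).
Rotating 045° by 90° clockwise gives 135° — the wind blows toward the southeast.

135°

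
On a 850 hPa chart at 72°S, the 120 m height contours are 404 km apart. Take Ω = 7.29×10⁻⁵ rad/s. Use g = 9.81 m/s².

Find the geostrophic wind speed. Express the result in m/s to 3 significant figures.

21.0 m/s

Coriolis parameter at 72°S:
f = 2Ω sin φ = 2 × 7.29×10⁻⁵ × sin 72° = 1.39×10⁻⁴ s⁻¹
Height gradient: |∂Z/∂n| = 120 m / 404000 m = 2.97×10⁻⁴
On a pressure surface, geostrophic balance gives V_g = (g/f)|∂Z/∂n|:
V_g = 9.81 × 2.97×10⁻⁴ / 1.39×10⁻⁴ = 21.0 m/s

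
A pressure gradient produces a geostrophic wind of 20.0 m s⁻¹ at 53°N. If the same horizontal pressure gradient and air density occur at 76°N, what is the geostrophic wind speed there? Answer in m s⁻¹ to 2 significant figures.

With the same pressure gradient and density, V_g ∝ 1/f ∝ 1/sin φ.
V₂ = V₁ · sin φ₁ / sin φ₂ = 20.0 × sin 53° / sin 76°
V₂ = 20.0 × 0.7986/0.9703 = 16 m s⁻¹

16 m s⁻¹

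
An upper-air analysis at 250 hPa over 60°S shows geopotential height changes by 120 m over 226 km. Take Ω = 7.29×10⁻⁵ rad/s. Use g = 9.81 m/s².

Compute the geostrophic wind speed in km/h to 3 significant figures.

149 km/h

Coriolis parameter at 60°S:
f = 2Ω sin φ = 2 × 7.29×10⁻⁵ × sin 60° = 1.26×10⁻⁴ s⁻¹
Height gradient: |∂Z/∂n| = 120 m / 226000 m = 5.31×10⁻⁴
On a pressure surface, geostrophic balance gives V_g = (g/f)|∂Z/∂n|:
V_g = 9.81 × 5.31×10⁻⁴ / 1.26×10⁻⁴ = 41.3 m/s
Converting: 41.3 m/s × 3.6 = 149 km/h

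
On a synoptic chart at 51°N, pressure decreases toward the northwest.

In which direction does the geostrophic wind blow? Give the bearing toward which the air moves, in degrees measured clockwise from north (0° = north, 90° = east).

The pressure-gradient force points toward the northwest (bearing 315°).
Geostrophic balance: in the Northern Hemisphere the Coriolis force deflects motion to the right, so the geostrophic wind blows 90° to the right of the pressure-gradient force (low pressure on the left).
Rotating 315° by 90° clockwise gives 045° — the wind blows toward the northeast.

045°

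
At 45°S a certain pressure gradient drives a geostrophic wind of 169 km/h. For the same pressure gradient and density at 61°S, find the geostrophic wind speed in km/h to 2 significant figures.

With the same pressure gradient and density, V_g ∝ 1/f ∝ 1/sin φ.
V₂ = V₁ · sin φ₁ / sin φ₂ = 169 × sin 45° / sin 61°
V₂ = 169 × 0.7071/0.8746 = 140 km/h

140 km/h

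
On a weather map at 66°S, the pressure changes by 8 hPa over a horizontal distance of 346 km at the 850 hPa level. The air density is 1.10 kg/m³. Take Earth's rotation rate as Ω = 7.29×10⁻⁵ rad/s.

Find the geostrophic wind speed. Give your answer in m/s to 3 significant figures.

Coriolis parameter at 66°S:
f = 2Ω sin φ = 2 × 7.29×10⁻⁵ × sin 66° = 1.33×10⁻⁴ s⁻¹
Pressure gradient: |∂P/∂n| = 800 Pa / 346000 m = 2.31×10⁻³ Pa/m
Geostrophic balance (pressure-gradient force = Coriolis force):
V_g = (1/(fρ)) |∂P/∂n| = 2.31×10⁻³ / (1.33×10⁻⁴ × 1.10) = 15.8 m/s

15.8 m/s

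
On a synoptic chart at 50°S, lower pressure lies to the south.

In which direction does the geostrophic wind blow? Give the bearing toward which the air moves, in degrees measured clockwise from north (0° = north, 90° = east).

090°

The pressure-gradient force points toward the south (bearing 180°).
Geostrophic balance: in the Southern Hemisphere the Coriolis force deflects motion to the left, so the geostrophic wind blows 90° to the left of the pressure-gradient force (low pressure on the right).
Rotating 180° by 90° counterclockwise gives 090° — the wind blows toward the east.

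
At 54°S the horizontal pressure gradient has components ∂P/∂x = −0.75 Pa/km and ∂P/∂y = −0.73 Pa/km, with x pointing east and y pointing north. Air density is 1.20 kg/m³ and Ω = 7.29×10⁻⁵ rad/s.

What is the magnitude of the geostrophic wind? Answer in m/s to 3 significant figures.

Coriolis parameter at 54°S:
f = 2Ω sin φ = 2 × 7.29×10⁻⁵ × sin 54° = 1.18×10⁻⁴ s⁻¹
In the Southern Hemisphere f is negative: f = −1.18×10⁻⁴ s⁻¹.
Component geostrophic relations (x east, y north):
u_g = −(1/(fρ)) ∂P/∂y,  v_g = (1/(fρ)) ∂P/∂x
u_g = −(−0.73×10⁻³)/(−1.18×10⁻⁴ × 1.20) = −5.16 m/s;  v_g = (−0.75×10⁻³)/(−1.18×10⁻⁴ × 1.20) = 5.30 m/s
|V_g| = √(u_g² + v_g²) = 7.39 m/s

7.39 m/s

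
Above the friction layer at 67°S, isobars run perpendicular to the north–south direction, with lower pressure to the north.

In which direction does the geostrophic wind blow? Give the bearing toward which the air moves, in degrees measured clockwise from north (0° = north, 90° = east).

The pressure-gradient force points toward the north (bearing 000°).
Geostrophic balance: in the Southern Hemisphere the Coriolis force deflects motion to the left, so the geostrophic wind blows 90° to the left of the pressure-gradient force (low pressure on the right).
Rotating 000° by 90° counterclockwise gives 270° — the wind blows toward the west.

270°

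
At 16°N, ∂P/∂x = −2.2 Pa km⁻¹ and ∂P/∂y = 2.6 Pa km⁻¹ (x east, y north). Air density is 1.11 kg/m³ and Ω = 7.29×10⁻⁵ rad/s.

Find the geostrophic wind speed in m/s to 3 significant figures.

Coriolis parameter at 16°N:
f = 2Ω sin φ = 2 × 7.29×10⁻⁵ × sin 16° = 4.02×10⁻⁵ s⁻¹
Component geostrophic relations (x east, y north):
u_g = −(1/(fρ)) ∂P/∂y,  v_g = (1/(fρ)) ∂P/∂x
u_g = −(2.6×10⁻³)/(4.02×10⁻⁵ × 1.11) = −58.3 m/s;  v_g = (−2.2×10⁻³)/(4.02×10⁻⁵ × 1.11) = −49.3 m/s
|V_g| = √(u_g² + v_g²) = 76.4 m/s

76.4 m/s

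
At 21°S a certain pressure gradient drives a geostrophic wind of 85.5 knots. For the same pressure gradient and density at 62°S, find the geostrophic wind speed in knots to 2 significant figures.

With the same pressure gradient and density, V_g ∝ 1/f ∝ 1/sin φ.
V₂ = V₁ · sin φ₁ / sin φ₂ = 85.5 × sin 21° / sin 62°
V₂ = 85.5 × 0.3584/0.8829 = 35 knots

35 knots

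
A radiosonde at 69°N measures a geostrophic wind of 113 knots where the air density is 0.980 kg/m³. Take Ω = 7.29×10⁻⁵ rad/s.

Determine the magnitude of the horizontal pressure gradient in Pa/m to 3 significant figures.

7.75×10⁻³ Pa/m

Coriolis parameter at 69°N:
f = 2Ω sin φ = 2 × 7.29×10⁻⁵ × sin 69° = 1.36×10⁻⁴ s⁻¹
Wind speed in SI: 113 knots = 58.1 m/s
Geostrophic balance rearranged: |∂P/∂n| = f ρ V_g
|∂P/∂n| = 1.36×10⁻⁴ × 0.980 × 58.1 = 7.75×10⁻³ Pa/m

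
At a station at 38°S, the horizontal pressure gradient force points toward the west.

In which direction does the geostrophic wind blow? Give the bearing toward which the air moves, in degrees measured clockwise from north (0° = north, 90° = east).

180°

The pressure-gradient force points toward the west (bearing 270°).
Geostrophic balance: in the Southern Hemisphere the Coriolis force deflects motion to the left, so the geostrophic wind blows 90° to the left of the pressure-gradient force (low pressure on the right).
Rotating 270° by 90° counterclockwise gives 180° — the wind blows toward the south.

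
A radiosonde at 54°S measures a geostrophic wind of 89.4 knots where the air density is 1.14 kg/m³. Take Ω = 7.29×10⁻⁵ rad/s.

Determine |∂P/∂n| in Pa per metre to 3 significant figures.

6.18×10⁻³ Pa/m

Coriolis parameter at 54°S:
f = 2Ω sin φ = 2 × 7.29×10⁻⁵ × sin 54° = 1.18×10⁻⁴ s⁻¹
Wind speed in SI: 89.4 knots = 46.0 m/s
Geostrophic balance rearranged: |∂P/∂n| = f ρ V_g
|∂P/∂n| = 1.18×10⁻⁴ × 1.14 × 46.0 = 6.18×10⁻³ Pa/m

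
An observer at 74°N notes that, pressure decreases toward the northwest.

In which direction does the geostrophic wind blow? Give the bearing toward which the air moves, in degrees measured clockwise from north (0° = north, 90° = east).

045°

The pressure-gradient force points toward the northwest (bearing 315°).
Geostrophic balance: in the Northern Hemisphere the Coriolis force deflects motion to the right, so the geostrophic wind blows 90° to the right of the pressure-gradient force (low pressure on the left).
Rotating 315° by 90° clockwise gives 045° — the wind blows toward the northeast.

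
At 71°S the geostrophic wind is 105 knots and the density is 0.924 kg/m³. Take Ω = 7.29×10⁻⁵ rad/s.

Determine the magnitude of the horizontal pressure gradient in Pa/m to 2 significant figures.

6.9×10⁻³ Pa/m

Coriolis parameter at 71°S:
f = 2Ω sin φ = 2 × 7.29×10⁻⁵ × sin 71° = 1.38×10⁻⁴ s⁻¹
Wind speed in SI: 105 knots = 54.0 m/s
Geostrophic balance rearranged: |∂P/∂n| = f ρ V_g
|∂P/∂n| = 1.38×10⁻⁴ × 0.924 × 54.0 = 6.88×10⁻³ Pa/m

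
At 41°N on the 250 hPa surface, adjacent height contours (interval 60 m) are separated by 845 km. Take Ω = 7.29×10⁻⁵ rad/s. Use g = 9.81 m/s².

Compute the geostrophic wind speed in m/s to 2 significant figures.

Coriolis parameter at 41°N:
f = 2Ω sin φ = 2 × 7.29×10⁻⁵ × sin 41° = 9.57×10⁻⁵ s⁻¹
Height gradient: |∂Z/∂n| = 60 m / 845000 m = 7.10×10⁻⁵
On a pressure surface, geostrophic balance gives V_g = (g/f)|∂Z/∂n|:
V_g = 9.81 × 7.10×10⁻⁵ / 9.57×10⁻⁵ = 7.28 m/s

7.3 m/s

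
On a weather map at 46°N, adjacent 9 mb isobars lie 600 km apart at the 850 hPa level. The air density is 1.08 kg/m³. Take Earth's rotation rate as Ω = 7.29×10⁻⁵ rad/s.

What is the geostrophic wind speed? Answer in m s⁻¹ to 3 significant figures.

Coriolis parameter at 46°N:
f = 2Ω sin φ = 2 × 7.29×10⁻⁵ × sin 46° = 1.05×10⁻⁴ s⁻¹
Pressure gradient: |∂P/∂n| = 900 Pa / 600000 m = 1.50×10⁻³ Pa/m
Geostrophic balance (pressure-gradient force = Coriolis force):
V_g = (1/(fρ)) |∂P/∂n| = 1.50×10⁻³ / (1.05×10⁻⁴ × 1.08) = 13.2 m/s

13.2 m s⁻¹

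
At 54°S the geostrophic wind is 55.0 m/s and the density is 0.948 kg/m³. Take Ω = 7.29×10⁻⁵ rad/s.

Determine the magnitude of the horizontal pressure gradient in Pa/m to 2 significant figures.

Coriolis parameter at 54°S:
f = 2Ω sin φ = 2 × 7.29×10⁻⁵ × sin 54° = 1.18×10⁻⁴ s⁻¹
Geostrophic balance rearranged: |∂P/∂n| = f ρ V_g
|∂P/∂n| = 1.18×10⁻⁴ × 0.948 × 55.0 = 6.15×10⁻³ Pa/m

6.2×10⁻³ Pa/m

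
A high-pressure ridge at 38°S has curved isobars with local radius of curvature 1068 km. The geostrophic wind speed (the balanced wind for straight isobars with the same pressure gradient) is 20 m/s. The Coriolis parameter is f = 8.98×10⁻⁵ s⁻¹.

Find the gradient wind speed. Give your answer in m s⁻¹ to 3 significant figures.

28.4 m s⁻¹

Around a high, pressure-gradient force acts outward with centrifugal, so Coriolis balances both:
fV = (1/ρ)|∂P/∂n| + V²/R  →  V² − fR·V + fR·V_g = 0
With fR = 8.98×10⁻⁵ × 1068×10³ m = 95.9 m/s:
V = [fR − √((fR)² − 4 fR V_g)]/2 = [95.9 − √(95.9² − 4×95.9×20)]/2 = 28.4 m/s
Supergeostrophic (V > V_g = 20 m/s), as expected around a high.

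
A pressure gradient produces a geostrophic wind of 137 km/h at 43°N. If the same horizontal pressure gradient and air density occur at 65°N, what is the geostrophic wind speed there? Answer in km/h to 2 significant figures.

100 km/h

With the same pressure gradient and density, V_g ∝ 1/f ∝ 1/sin φ.
V₂ = V₁ · sin φ₁ / sin φ₂ = 137 × sin 43° / sin 65°
V₂ = 137 × 0.6820/0.9063 = 100 km/h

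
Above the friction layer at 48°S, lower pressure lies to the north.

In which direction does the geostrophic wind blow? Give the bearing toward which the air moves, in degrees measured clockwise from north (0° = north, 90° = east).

The pressure-gradient force points toward the north (bearing 000°).
Geostrophic balance: in the Southern Hemisphere the Coriolis force deflects motion to the left, so the geostrophic wind blows 90° to the left of the pressure-gradient force (low pressure on the right).
Rotating 000° by 90° counterclockwise gives 270° — the wind blows toward the west.

270°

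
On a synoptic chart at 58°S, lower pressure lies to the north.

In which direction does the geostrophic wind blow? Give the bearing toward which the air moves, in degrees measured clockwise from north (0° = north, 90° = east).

270°

The pressure-gradient force points toward the north (bearing 000°).
Geostrophic balance: in the Southern Hemisphere the Coriolis force deflects motion to the left, so the geostrophic wind blows 90° to the left of the pressure-gradient force (low pressure on the right).
Rotating 000° by 90° counterclockwise gives 270° — the wind blows toward the west.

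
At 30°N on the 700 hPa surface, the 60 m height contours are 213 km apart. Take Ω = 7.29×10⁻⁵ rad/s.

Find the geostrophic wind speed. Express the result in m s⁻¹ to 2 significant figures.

Coriolis parameter at 30°N:
f = 2Ω sin φ = 2 × 7.29×10⁻⁵ × sin 30° = 7.29×10⁻⁵ s⁻¹
Height gradient: |∂Z/∂n| = 60 m / 213000 m = 2.82×10⁻⁴
On a pressure surface, geostrophic balance gives V_g = (g/f)|∂Z/∂n|:
V_g = 9.81 × 2.82×10⁻⁴ / 7.29×10⁻⁵ = 37.9 m/s

38 m s⁻¹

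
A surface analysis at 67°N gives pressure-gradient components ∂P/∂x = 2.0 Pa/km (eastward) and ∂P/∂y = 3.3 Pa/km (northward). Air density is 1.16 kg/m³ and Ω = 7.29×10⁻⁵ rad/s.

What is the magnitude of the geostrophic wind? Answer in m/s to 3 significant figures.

24.8 m/s

Coriolis parameter at 67°N:
f = 2Ω sin φ = 2 × 7.29×10⁻⁵ × sin 67° = 1.34×10⁻⁴ s⁻¹
Component geostrophic relations (x east, y north):
u_g = −(1/(fρ)) ∂P/∂y,  v_g = (1/(fρ)) ∂P/∂x
u_g = −(3.3×10⁻³)/(1.34×10⁻⁴ × 1.16) = −21.2 m/s;  v_g = (2.0×10⁻³)/(1.34×10⁻⁴ × 1.16) = 12.8 m/s
|V_g| = √(u_g² + v_g²) = 24.8 m/s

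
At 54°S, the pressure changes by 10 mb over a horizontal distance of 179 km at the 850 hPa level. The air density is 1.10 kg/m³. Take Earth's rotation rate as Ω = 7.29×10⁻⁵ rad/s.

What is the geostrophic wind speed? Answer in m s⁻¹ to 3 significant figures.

Coriolis parameter at 54°S:
f = 2Ω sin φ = 2 × 7.29×10⁻⁵ × sin 54° = 1.18×10⁻⁴ s⁻¹
Pressure gradient: |∂P/∂n| = 1000 Pa / 179000 m = 5.59×10⁻³ Pa/m
Geostrophic balance (pressure-gradient force = Coriolis force):
V_g = (1/(fρ)) |∂P/∂n| = 5.59×10⁻³ / (1.18×10⁻⁴ × 1.10) = 43.1 m/s

43.1 m s⁻¹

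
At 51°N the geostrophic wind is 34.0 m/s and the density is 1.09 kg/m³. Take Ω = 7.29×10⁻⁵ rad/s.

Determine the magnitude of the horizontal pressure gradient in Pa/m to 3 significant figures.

4.20×10⁻³ Pa/m

Coriolis parameter at 51°N:
f = 2Ω sin φ = 2 × 7.29×10⁻⁵ × sin 51° = 1.13×10⁻⁴ s⁻¹
Geostrophic balance rearranged: |∂P/∂n| = f ρ V_g
|∂P/∂n| = 1.13×10⁻⁴ × 1.09 × 34.0 = 4.20×10⁻³ Pa/m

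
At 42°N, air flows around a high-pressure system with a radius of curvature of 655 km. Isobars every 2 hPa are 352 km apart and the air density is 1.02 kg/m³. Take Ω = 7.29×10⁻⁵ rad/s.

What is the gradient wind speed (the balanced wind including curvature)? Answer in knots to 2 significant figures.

12 knots

Coriolis parameter at 42°N:
f = 2Ω sin φ = 2 × 7.29×10⁻⁵ × sin 42° = 9.76×10⁻⁵ s⁻¹
Pressure gradient: |∂P/∂n| = 200 Pa / 352000 m = 5.68×10⁻⁴ Pa/m
Geostrophic speed: V_g = |∂P/∂n|/(fρ) = 5.68×10⁻⁴/(9.76×10⁻⁵ × 1.02) = 5.71 m/s
Around a high, pressure-gradient force acts outward with centrifugal, so Coriolis balances both:
fV = (1/ρ)|∂P/∂n| + V²/R  →  V² − fR·V + fR·V_g = 0
With fR = 9.76×10⁻⁵ × 655×10³ m = 63.9 m/s:
V = [fR − √((fR)² − 4 fR V_g)]/2 = [63.9 − √(63.9² − 4×63.9×5.71)]/2 = 6.34 m/s
Supergeostrophic (V > V_g = 5.71 m/s), as expected around a high.
Converting: 6.34 m/s × 1.944 = 12 knots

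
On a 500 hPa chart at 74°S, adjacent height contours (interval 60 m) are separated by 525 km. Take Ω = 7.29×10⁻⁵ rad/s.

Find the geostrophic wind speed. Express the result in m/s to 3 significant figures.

8.00 m/s

Coriolis parameter at 74°S:
f = 2Ω sin φ = 2 × 7.29×10⁻⁵ × sin 74° = 1.40×10⁻⁴ s⁻¹
Height gradient: |∂Z/∂n| = 60 m / 525000 m = 1.14×10⁻⁴
On a pressure surface, geostrophic balance gives V_g = (g/f)|∂Z/∂n|:
V_g = 9.81 × 1.14×10⁻⁴ / 1.40×10⁻⁴ = 8.00 m/s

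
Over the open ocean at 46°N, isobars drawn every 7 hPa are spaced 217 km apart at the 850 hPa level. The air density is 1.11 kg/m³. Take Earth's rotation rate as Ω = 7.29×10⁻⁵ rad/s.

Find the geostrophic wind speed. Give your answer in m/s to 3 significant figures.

Coriolis parameter at 46°N:
f = 2Ω sin φ = 2 × 7.29×10⁻⁵ × sin 46° = 1.05×10⁻⁴ s⁻¹
Pressure gradient: |∂P/∂n| = 700 Pa / 217000 m = 3.23×10⁻³ Pa/m
Geostrophic balance (pressure-gradient force = Coriolis force):
V_g = (1/(fρ)) |∂P/∂n| = 3.23×10⁻³ / (1.05×10⁻⁴ × 1.11) = 27.7 m/s

27.7 m/s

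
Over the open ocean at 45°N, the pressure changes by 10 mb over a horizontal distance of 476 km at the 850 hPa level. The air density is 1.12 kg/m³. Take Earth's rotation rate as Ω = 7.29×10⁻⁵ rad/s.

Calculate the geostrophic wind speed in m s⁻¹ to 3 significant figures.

18.2 m s⁻¹

Coriolis parameter at 45°N:
f = 2Ω sin φ = 2 × 7.29×10⁻⁵ × sin 45° = 1.03×10⁻⁴ s⁻¹
Pressure gradient: |∂P/∂n| = 1000 Pa / 476000 m = 2.10×10⁻³ Pa/m
Geostrophic balance (pressure-gradient force = Coriolis force):
V_g = (1/(fρ)) |∂P/∂n| = 2.10×10⁻³ / (1.03×10⁻⁴ × 1.12) = 18.2 m/s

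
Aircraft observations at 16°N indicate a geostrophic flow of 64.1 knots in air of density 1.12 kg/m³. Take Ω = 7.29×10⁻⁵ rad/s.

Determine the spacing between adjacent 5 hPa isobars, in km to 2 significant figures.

Coriolis parameter at 16°N:
f = 2Ω sin φ = 2 × 7.29×10⁻⁵ × sin 16° = 4.02×10⁻⁵ s⁻¹
Wind speed in SI: 64.1 knots = 33.0 m/s
Geostrophic balance rearranged: |∂P/∂n| = f ρ V_g
|∂P/∂n| = 4.02×10⁻⁵ × 1.12 × 33.0 = 1.48×10⁻³ Pa/m
Isobar spacing: Δn = ΔP/|∂P/∂n| = 500 Pa / 1.48×10⁻³ Pa/m = 336868 m ≈ 340 km

340 km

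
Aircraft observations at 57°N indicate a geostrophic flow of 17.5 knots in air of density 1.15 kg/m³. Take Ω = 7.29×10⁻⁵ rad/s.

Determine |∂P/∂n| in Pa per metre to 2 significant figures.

Coriolis parameter at 57°N:
f = 2Ω sin φ = 2 × 7.29×10⁻⁵ × sin 57° = 1.22×10⁻⁴ s⁻¹
Wind speed in SI: 17.5 knots = 9.00 m/s
Geostrophic balance rearranged: |∂P/∂n| = f ρ V_g
|∂P/∂n| = 1.22×10⁻⁴ × 1.15 × 9.00 = 1.27×10⁻³ Pa/m

1.3×10⁻³ Pa/m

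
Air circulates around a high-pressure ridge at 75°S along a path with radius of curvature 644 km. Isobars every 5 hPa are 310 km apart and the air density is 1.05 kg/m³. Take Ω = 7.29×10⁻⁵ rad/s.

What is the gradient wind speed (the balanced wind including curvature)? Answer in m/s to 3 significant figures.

Coriolis parameter at 75°S:
f = 2Ω sin φ = 2 × 7.29×10⁻⁵ × sin 75° = 1.41×10⁻⁴ s⁻¹
Pressure gradient: |∂P/∂n| = 500 Pa / 310000 m = 1.61×10⁻³ Pa/m
Geostrophic speed: V_g = |∂P/∂n|/(fρ) = 1.61×10⁻³/(1.41×10⁻⁴ × 1.05) = 10.9 m/s
Around a high, pressure-gradient force acts outward with centrifugal, so Coriolis balances both:
fV = (1/ρ)|∂P/∂n| + V²/R  →  V² − fR·V + fR·V_g = 0
With fR = 1.41×10⁻⁴ × 644×10³ m = 90.7 m/s:
V = [fR − √((fR)² − 4 fR V_g)]/2 = [90.7 − √(90.7² − 4×90.7×10.9)]/2 = 12.7 m/s
Supergeostrophic (V > V_g = 10.9 m/s), as expected around a high.

12.7 m/s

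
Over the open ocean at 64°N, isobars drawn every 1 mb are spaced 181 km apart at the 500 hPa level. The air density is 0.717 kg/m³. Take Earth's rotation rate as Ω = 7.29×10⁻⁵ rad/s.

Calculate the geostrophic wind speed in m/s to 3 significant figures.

Coriolis parameter at 64°N:
f = 2Ω sin φ = 2 × 7.29×10⁻⁵ × sin 64° = 1.31×10⁻⁴ s⁻¹
Pressure gradient: |∂P/∂n| = 100 Pa / 181000 m = 5.52×10⁻⁴ Pa/m
Geostrophic balance (pressure-gradient force = Coriolis force):
V_g = (1/(fρ)) |∂P/∂n| = 5.52×10⁻⁴ / (1.31×10⁻⁴ × 0.717) = 5.88 m/s

5.88 m/s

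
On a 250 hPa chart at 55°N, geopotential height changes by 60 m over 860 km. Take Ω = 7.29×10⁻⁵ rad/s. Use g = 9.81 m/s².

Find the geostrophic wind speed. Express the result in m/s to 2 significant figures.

Coriolis parameter at 55°N:
f = 2Ω sin φ = 2 × 7.29×10⁻⁵ × sin 55° = 1.19×10⁻⁴ s⁻¹
Height gradient: |∂Z/∂n| = 60 m / 860000 m = 6.98×10⁻⁵
On a pressure surface, geostrophic balance gives V_g = (g/f)|∂Z/∂n|:
V_g = 9.81 × 6.98×10⁻⁵ / 1.19×10⁻⁴ = 5.73 m/s

5.7 m/s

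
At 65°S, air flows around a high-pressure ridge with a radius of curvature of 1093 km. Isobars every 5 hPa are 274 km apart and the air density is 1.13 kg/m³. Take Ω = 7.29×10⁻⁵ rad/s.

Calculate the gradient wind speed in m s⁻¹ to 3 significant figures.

Coriolis parameter at 65°S:
f = 2Ω sin φ = 2 × 7.29×10⁻⁵ × sin 65° = 1.32×10⁻⁴ s⁻¹
Pressure gradient: |∂P/∂n| = 500 Pa / 274000 m = 1.82×10⁻³ Pa/m
Geostrophic speed: V_g = |∂P/∂n|/(fρ) = 1.82×10⁻³/(1.32×10⁻⁴ × 1.13) = 12.2 m/s
Around a high, pressure-gradient force acts outward with centrifugal, so Coriolis balances both:
fV = (1/ρ)|∂P/∂n| + V²/R  →  V² − fR·V + fR·V_g = 0
With fR = 1.32×10⁻⁴ × 1093×10³ m = 144 m/s:
V = [fR − √((fR)² − 4 fR V_g)]/2 = [144 − √(144² − 4×144×12.2)]/2 = 13.5 m/s
Supergeostrophic (V > V_g = 12.2 m/s), as expected around a high.

13.5 m s⁻¹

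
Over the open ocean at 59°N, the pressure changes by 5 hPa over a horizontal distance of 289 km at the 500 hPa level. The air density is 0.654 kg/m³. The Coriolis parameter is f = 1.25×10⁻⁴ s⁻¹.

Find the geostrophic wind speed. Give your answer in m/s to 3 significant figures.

Pressure gradient: |∂P/∂n| = 500 Pa / 289000 m = 1.73×10⁻³ Pa/m
Geostrophic balance (pressure-gradient force = Coriolis force):
V_g = (1/(fρ)) |∂P/∂n| = 1.73×10⁻³ / (1.25×10⁻⁴ × 0.654) = 21.2 m/s

21.2 m/s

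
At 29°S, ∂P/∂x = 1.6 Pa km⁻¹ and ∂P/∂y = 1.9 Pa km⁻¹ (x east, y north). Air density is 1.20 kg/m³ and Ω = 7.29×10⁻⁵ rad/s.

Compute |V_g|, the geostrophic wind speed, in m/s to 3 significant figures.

Coriolis parameter at 29°S:
f = 2Ω sin φ = 2 × 7.29×10⁻⁵ × sin 29° = 7.07×10⁻⁵ s⁻¹
In the Southern Hemisphere f is negative: f = −7.07×10⁻⁵ s⁻¹.
Component geostrophic relations (x east, y north):
u_g = −(1/(fρ)) ∂P/∂y,  v_g = (1/(fρ)) ∂P/∂x
u_g = −(1.9×10⁻³)/(−7.07×10⁻⁵ × 1.20) = 22.4 m/s;  v_g = (1.6×10⁻³)/(−7.07×10⁻⁵ × 1.20) = −18.9 m/s
|V_g| = √(u_g² + v_g²) = 29.3 m/s

29.3 m/s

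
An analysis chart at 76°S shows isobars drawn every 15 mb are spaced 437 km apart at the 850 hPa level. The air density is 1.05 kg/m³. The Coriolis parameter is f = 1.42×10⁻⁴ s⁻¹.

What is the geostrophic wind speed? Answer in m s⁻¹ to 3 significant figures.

23.0 m s⁻¹

Pressure gradient: |∂P/∂n| = 1500 Pa / 437000 m = 3.43×10⁻³ Pa/m
Geostrophic balance (pressure-gradient force = Coriolis force):
V_g = (1/(fρ)) |∂P/∂n| = 3.43×10⁻³ / (1.42×10⁻⁴ × 1.05) = 23.0 m/s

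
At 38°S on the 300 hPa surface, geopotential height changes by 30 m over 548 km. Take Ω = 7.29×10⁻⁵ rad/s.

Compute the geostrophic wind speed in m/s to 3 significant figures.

Coriolis parameter at 38°S:
f = 2Ω sin φ = 2 × 7.29×10⁻⁵ × sin 38° = 8.98×10⁻⁵ s⁻¹
Height gradient: |∂Z/∂n| = 30 m / 548000 m = 5.47×10⁻⁵
On a pressure surface, geostrophic balance gives V_g = (g/f)|∂Z/∂n|:
V_g = 9.81 × 5.47×10⁻⁵ / 8.98×10⁻⁵ = 5.98 m/s

5.98 m/s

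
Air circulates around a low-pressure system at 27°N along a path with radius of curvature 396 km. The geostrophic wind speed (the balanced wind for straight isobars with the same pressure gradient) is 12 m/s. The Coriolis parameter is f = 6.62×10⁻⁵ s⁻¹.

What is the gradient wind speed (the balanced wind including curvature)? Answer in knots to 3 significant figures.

Around a low, centrifugal force acts outward with Coriolis, so pressure-gradient force balances both:
(1/ρ)|∂P/∂n| = fV + V²/R  →  V² + fR·V − fR·V_g = 0
With fR = 6.62×10⁻⁵ × 396×10³ m = 26.2 m/s:
V = [−fR + √((fR)² + 4 fR V_g)]/2 = [−26.2 + √(26.2² + 4×26.2×12)]/2 = 8.95 m/s
Subgeostrophic (V < V_g = 12 m/s), as expected around a low.
Converting: 8.95 m/s × 1.944 = 17.4 knots

17.4 knots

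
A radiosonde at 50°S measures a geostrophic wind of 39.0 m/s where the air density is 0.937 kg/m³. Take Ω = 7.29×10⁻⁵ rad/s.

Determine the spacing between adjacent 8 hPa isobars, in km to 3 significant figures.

Coriolis parameter at 50°S:
f = 2Ω sin φ = 2 × 7.29×10⁻⁵ × sin 50° = 1.12×10⁻⁴ s⁻¹
Geostrophic balance rearranged: |∂P/∂n| = f ρ V_g
|∂P/∂n| = 1.12×10⁻⁴ × 0.937 × 39.0 = 4.08×10⁻³ Pa/m
Isobar spacing: Δn = ΔP/|∂P/∂n| = 800 Pa / 4.08×10⁻³ Pa/m = 196008 m ≈ 196 km

196 km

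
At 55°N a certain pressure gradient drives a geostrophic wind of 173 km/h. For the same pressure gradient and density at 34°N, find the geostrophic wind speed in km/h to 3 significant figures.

With the same pressure gradient and density, V_g ∝ 1/f ∝ 1/sin φ.
V₂ = V₁ · sin φ₁ / sin φ₂ = 173 × sin 55° / sin 34°
V₂ = 173 × 0.8192/0.5592 = 253 km/h

253 km/h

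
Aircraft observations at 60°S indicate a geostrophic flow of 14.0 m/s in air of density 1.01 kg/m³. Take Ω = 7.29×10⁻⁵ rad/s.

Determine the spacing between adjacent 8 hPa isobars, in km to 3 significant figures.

448 km

Coriolis parameter at 60°S:
f = 2Ω sin φ = 2 × 7.29×10⁻⁵ × sin 60° = 1.26×10⁻⁴ s⁻¹
Geostrophic balance rearranged: |∂P/∂n| = f ρ V_g
|∂P/∂n| = 1.26×10⁻⁴ × 1.01 × 14.0 = 1.79×10⁻³ Pa/m
Isobar spacing: Δn = ΔP/|∂P/∂n| = 800 Pa / 1.79×10⁻³ Pa/m = 448077 m ≈ 448 km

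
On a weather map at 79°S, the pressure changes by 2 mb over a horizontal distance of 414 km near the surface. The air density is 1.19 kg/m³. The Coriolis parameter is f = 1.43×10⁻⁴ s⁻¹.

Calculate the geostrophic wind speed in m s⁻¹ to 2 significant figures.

Pressure gradient: |∂P/∂n| = 200 Pa / 414000 m = 4.83×10⁻⁴ Pa/m
Geostrophic balance (pressure-gradient force = Coriolis force):
V_g = (1/(fρ)) |∂P/∂n| = 4.83×10⁻⁴ / (1.43×10⁻⁴ × 1.19) = 2.84 m/s

2.8 m s⁻¹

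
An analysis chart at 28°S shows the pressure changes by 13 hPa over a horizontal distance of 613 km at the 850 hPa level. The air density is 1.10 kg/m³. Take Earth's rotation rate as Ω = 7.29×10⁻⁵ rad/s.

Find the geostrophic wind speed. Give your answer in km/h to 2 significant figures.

100 km/h

Coriolis parameter at 28°S:
f = 2Ω sin φ = 2 × 7.29×10⁻⁵ × sin 28° = 6.84×10⁻⁵ s⁻¹
Pressure gradient: |∂P/∂n| = 1300 Pa / 613000 m = 2.12×10⁻³ Pa/m
Geostrophic balance (pressure-gradient force = Coriolis force):
V_g = (1/(fρ)) |∂P/∂n| = 2.12×10⁻³ / (6.84×10⁻⁵ × 1.10) = 28.2 m/s
Converting: 28.2 m/s × 3.6 = 100 km/h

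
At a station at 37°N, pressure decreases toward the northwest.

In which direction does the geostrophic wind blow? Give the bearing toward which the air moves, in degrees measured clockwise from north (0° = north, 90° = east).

The pressure-gradient force points toward the northwest (bearing 315°).
Geostrophic balance: in the Northern Hemisphere the Coriolis force deflects motion to the right, so the geostrophic wind blows 90° to the right of the pressure-gradient force (low pressure on the left).
Rotating 315° by 90° clockwise gives 045° — the wind blows toward the northeast.

045°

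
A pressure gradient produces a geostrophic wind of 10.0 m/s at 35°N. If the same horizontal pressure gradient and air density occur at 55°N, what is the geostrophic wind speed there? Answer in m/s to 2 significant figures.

With the same pressure gradient and density, V_g ∝ 1/f ∝ 1/sin φ.
V₂ = V₁ · sin φ₁ / sin φ₂ = 10.0 × sin 35° / sin 55°
V₂ = 10.0 × 0.5736/0.8192 = 7.0 m/s

7.0 m/s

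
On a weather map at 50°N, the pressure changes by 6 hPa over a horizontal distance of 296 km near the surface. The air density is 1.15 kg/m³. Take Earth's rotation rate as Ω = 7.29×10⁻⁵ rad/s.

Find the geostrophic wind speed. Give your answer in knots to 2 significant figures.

31 knots

Coriolis parameter at 50°N:
f = 2Ω sin φ = 2 × 7.29×10⁻⁵ × sin 50° = 1.12×10⁻⁴ s⁻¹
Pressure gradient: |∂P/∂n| = 600 Pa / 296000 m = 2.03×10⁻³ Pa/m
Geostrophic balance (pressure-gradient force = Coriolis force):
V_g = (1/(fρ)) |∂P/∂n| = 2.03×10⁻³ / (1.12×10⁻⁴ × 1.15) = 15.8 m/s
Converting: 15.8 m/s × 1.944 = 31 knots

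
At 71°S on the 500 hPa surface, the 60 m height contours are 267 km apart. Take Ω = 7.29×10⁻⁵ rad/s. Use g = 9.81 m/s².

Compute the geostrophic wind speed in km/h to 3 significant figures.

57.6 km/h

Coriolis parameter at 71°S:
f = 2Ω sin φ = 2 × 7.29×10⁻⁵ × sin 71° = 1.38×10⁻⁴ s⁻¹
Height gradient: |∂Z/∂n| = 60 m / 267000 m = 2.25×10⁻⁴
On a pressure surface, geostrophic balance gives V_g = (g/f)|∂Z/∂n|:
V_g = 9.81 × 2.25×10⁻⁴ / 1.38×10⁻⁴ = 16.0 m/s
Converting: 16.0 m/s × 3.6 = 57.6 km/h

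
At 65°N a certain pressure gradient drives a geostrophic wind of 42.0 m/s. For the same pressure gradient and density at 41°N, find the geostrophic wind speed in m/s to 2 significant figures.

With the same pressure gradient and density, V_g ∝ 1/f ∝ 1/sin φ.
V₂ = V₁ · sin φ₁ / sin φ₂ = 42.0 × sin 65° / sin 41°
V₂ = 42.0 × 0.9063/0.6561 = 58 m/s

58 m/s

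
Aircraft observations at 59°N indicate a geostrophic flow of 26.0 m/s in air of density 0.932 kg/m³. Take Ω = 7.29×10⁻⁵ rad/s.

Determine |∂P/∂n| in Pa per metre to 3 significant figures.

Coriolis parameter at 59°N:
f = 2Ω sin φ = 2 × 7.29×10⁻⁵ × sin 59° = 1.25×10⁻⁴ s⁻¹
Geostrophic balance rearranged: |∂P/∂n| = f ρ V_g
|∂P/∂n| = 1.25×10⁻⁴ × 0.932 × 26.0 = 3.03×10⁻³ Pa/m

3.03×10⁻³ Pa/m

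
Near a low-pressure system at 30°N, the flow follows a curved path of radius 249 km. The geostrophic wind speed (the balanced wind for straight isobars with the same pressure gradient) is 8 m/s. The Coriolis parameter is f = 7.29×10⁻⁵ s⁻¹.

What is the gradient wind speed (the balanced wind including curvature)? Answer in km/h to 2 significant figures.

Around a low, centrifugal force acts outward with Coriolis, so pressure-gradient force balances both:
(1/ρ)|∂P/∂n| = fV + V²/R  →  V² + fR·V − fR·V_g = 0
With fR = 7.29×10⁻⁵ × 249×10³ m = 18.2 m/s:
V = [−fR + √((fR)² + 4 fR V_g)]/2 = [−18.2 + √(18.2² + 4×18.2×8)]/2 = 6.01 m/s
Subgeostrophic (V < V_g = 8 m/s), as expected around a low.
Converting: 6.01 m/s × 3.6 = 22 km/h

22 km/h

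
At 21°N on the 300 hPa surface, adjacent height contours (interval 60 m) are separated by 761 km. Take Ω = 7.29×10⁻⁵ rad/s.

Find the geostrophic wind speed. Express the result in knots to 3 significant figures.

Coriolis parameter at 21°N:
f = 2Ω sin φ = 2 × 7.29×10⁻⁵ × sin 21° = 5.23×10⁻⁵ s⁻¹
Height gradient: |∂Z/∂n| = 60 m / 761000 m = 7.88×10⁻⁵
On a pressure surface, geostrophic balance gives V_g = (g/f)|∂Z/∂n|:
V_g = 9.81 × 7.88×10⁻⁵ / 5.23×10⁻⁵ = 14.8 m/s
Converting: 14.8 m/s × 1.944 = 28.8 knots

28.8 knots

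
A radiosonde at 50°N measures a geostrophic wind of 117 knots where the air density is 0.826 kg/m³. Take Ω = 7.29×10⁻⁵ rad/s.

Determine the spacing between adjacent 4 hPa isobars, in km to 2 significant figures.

Coriolis parameter at 50°N:
f = 2Ω sin φ = 2 × 7.29×10⁻⁵ × sin 50° = 1.12×10⁻⁴ s⁻¹
Wind speed in SI: 117 knots = 60.2 m/s
Geostrophic balance rearranged: |∂P/∂n| = f ρ V_g
|∂P/∂n| = 1.12×10⁻⁴ × 0.826 × 60.2 = 5.55×10⁻³ Pa/m
Isobar spacing: Δn = ΔP/|∂P/∂n| = 400 Pa / 5.55×10⁻³ Pa/m = 72035 m ≈ 72 km

72 km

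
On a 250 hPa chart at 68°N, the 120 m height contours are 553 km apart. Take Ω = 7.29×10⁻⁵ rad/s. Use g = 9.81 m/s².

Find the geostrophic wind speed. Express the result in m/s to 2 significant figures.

Coriolis parameter at 68°N:
f = 2Ω sin φ = 2 × 7.29×10⁻⁵ × sin 68° = 1.35×10⁻⁴ s⁻¹
Height gradient: |∂Z/∂n| = 120 m / 553000 m = 2.17×10⁻⁴
On a pressure surface, geostrophic balance gives V_g = (g/f)|∂Z/∂n|:
V_g = 9.81 × 2.17×10⁻⁴ / 1.35×10⁻⁴ = 15.7 m/s

16 m/s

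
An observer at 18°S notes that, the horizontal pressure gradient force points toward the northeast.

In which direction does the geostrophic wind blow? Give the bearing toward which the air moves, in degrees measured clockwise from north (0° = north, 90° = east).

315°

The pressure-gradient force points toward the northeast (bearing 045°).
Geostrophic balance: in the Southern Hemisphere the Coriolis force deflects motion to the left, so the geostrophic wind blows 90° to the left of the pressure-gradient force (low pressure on the right).
Rotating 045° by 90° counterclockwise gives 315° — the wind blows toward the northwest.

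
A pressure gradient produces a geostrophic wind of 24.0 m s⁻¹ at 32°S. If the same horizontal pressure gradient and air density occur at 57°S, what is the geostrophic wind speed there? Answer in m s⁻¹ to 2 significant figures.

With the same pressure gradient and density, V_g ∝ 1/f ∝ 1/sin φ.
V₂ = V₁ · sin φ₁ / sin φ₂ = 24.0 × sin 32° / sin 57°
V₂ = 24.0 × 0.5299/0.8387 = 15 m s⁻¹

15 m s⁻¹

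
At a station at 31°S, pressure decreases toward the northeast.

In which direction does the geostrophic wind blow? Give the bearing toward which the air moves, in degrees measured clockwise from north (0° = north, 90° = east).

The pressure-gradient force points toward the northeast (bearing 045°).
Geostrophic balance: in the Southern Hemisphere the Coriolis force deflects motion to the left, so the geostrophic wind blows 90° to the left of the pressure-gradient force (low pressure on the right).
Rotating 045° by 90° counterclockwise gives 315° — the wind blows toward the northwest.

315°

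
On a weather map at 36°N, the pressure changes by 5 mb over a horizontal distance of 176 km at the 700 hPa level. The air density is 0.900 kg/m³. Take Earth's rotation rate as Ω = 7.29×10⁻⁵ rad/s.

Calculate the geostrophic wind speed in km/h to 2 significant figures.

130 km/h

Coriolis parameter at 36°N:
f = 2Ω sin φ = 2 × 7.29×10⁻⁵ × sin 36° = 8.57×10⁻⁵ s⁻¹
Pressure gradient: |∂P/∂n| = 500 Pa / 176000 m = 2.84×10⁻³ Pa/m
Geostrophic balance (pressure-gradient force = Coriolis force):
V_g = (1/(fρ)) |∂P/∂n| = 2.84×10⁻³ / (8.57×10⁻⁵ × 0.900) = 36.8 m/s
Converting: 36.8 m/s × 3.6 = 130 km/h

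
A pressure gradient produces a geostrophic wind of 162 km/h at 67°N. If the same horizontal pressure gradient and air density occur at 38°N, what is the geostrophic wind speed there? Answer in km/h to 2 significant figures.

240 km/h

With the same pressure gradient and density, V_g ∝ 1/f ∝ 1/sin φ.
V₂ = V₁ · sin φ₁ / sin φ₂ = 162 × sin 67° / sin 38°
V₂ = 162 × 0.9205/0.6157 = 240 km/h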